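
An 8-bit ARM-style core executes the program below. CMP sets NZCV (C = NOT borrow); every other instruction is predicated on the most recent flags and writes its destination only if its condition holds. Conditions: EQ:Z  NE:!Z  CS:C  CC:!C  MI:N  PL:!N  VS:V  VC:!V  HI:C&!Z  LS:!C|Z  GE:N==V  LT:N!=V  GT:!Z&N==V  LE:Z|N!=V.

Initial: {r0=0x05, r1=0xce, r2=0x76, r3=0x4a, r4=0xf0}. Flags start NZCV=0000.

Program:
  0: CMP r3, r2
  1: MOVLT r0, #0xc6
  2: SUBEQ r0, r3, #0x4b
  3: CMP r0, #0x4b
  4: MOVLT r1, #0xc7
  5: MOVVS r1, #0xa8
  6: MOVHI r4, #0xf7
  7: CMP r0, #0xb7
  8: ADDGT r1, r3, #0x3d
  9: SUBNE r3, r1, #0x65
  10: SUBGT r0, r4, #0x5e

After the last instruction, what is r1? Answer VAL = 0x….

VAL = 0x87

[0] flags=1000 → (cmp)
[1] flags=1000 LT?T → r0=0xc6
[2] flags=1000 EQ?F → skip
[3] flags=0011 → (cmp)
[4] flags=0011 LT?T → r1=0xc7
[5] flags=0011 VS?T → r1=0xa8
[6] flags=0011 HI?T → r4=0xf7
[7] flags=0010 → (cmp)
[8] flags=0010 GT?T → r1=0x87
[9] flags=0010 NE?T → r3=0x22
[10] flags=0010 GT?T → r0=0x99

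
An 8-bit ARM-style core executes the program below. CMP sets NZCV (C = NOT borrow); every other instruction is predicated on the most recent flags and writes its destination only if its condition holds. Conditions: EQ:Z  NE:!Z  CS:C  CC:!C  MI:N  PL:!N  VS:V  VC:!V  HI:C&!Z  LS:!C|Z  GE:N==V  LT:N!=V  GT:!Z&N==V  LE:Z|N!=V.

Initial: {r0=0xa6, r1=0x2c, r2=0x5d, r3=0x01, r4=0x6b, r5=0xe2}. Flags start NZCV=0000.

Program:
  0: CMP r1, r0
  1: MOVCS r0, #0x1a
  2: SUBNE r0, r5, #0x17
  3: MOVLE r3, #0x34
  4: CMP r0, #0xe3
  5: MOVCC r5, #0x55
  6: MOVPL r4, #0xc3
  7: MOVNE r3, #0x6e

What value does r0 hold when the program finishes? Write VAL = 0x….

[0] flags=1001 → (cmp)
[1] flags=1001 CS?F → skip
[2] flags=1001 NE?T → r0=0xcb
[3] flags=1001 LE?F → skip
[4] flags=1000 → (cmp)
[5] flags=1000 CC?T → r5=0x55
[6] flags=1000 PL?F → skip
[7] flags=1000 NE?T → r3=0x6e

VAL = 0xcb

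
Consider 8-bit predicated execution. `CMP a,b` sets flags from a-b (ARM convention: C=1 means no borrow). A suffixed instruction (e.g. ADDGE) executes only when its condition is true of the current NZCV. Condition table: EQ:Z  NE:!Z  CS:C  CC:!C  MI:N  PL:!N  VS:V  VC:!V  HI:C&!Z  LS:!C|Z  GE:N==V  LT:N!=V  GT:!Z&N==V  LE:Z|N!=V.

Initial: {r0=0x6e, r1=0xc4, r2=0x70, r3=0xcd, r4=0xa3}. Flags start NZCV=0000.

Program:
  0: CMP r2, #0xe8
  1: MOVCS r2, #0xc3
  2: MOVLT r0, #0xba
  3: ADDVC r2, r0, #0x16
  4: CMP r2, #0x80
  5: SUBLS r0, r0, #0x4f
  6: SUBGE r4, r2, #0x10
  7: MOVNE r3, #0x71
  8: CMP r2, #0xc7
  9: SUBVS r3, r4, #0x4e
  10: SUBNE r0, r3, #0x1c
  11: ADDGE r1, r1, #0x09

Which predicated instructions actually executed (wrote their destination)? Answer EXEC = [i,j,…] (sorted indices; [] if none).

0: ✓ CMP  NZCV=1001
1: · MOVCS
2: · MOVLT
3: · ADDVC
4: ✓ CMP  NZCV=1001
5: ✓ SUBLS  r0←0x1f
6: ✓ SUBGE  r4←0x60
7: ✓ MOVNE  r3←0x71
8: ✓ CMP  NZCV=1001
9: ✓ SUBVS  r3←0x12
10: ✓ SUBNE  r0←0xf6
11: ✓ ADDGE  r1←0xcd

EXEC = [5,6,7,9,10,11]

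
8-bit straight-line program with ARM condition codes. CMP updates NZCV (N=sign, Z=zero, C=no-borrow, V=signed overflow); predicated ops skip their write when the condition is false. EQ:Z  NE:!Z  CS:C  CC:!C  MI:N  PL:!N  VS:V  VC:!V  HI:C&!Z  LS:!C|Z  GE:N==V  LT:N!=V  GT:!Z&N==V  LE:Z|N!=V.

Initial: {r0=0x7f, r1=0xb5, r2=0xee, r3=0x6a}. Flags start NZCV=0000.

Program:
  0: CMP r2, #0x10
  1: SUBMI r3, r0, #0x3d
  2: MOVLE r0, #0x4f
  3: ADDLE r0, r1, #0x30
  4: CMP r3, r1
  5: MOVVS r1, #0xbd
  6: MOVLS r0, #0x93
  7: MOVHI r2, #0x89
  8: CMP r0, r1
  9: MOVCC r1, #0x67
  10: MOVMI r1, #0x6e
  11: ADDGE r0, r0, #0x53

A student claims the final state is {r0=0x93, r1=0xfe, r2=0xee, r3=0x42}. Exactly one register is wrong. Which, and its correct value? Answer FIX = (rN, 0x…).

FIX = (r1, 0x6e)

0: ✓ CMP  NZCV=1010
1: ✓ SUBMI  r3←0x42
2: ✓ MOVLE  r0←0x4f
3: ✓ ADDLE  r0←0xe5
4: ✓ CMP  NZCV=1001
5: ✓ MOVVS  r1←0xbd
6: ✓ MOVLS  r0←0x93
7: · MOVHI
8: ✓ CMP  NZCV=1000
9: ✓ MOVCC  r1←0x67
10: ✓ MOVMI  r1←0x6e
11: · ADDGE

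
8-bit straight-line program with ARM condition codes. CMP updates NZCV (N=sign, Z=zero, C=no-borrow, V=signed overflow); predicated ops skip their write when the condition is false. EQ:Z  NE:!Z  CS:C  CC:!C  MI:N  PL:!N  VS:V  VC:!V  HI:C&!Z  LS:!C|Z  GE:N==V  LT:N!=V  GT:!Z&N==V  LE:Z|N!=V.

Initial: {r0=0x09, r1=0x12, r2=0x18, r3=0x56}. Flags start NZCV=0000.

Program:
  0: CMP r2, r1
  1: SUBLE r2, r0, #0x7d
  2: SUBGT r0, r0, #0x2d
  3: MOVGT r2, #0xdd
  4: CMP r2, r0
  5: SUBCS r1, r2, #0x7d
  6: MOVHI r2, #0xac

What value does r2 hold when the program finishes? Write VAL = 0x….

0: ✓ CMP  NZCV=0010
1: · SUBLE
2: ✓ SUBGT  r0←0xdc
3: ✓ MOVGT  r2←0xdd
4: ✓ CMP  NZCV=0010
5: ✓ SUBCS  r1←0x60
6: ✓ MOVHI  r2←0xac

VAL = 0xac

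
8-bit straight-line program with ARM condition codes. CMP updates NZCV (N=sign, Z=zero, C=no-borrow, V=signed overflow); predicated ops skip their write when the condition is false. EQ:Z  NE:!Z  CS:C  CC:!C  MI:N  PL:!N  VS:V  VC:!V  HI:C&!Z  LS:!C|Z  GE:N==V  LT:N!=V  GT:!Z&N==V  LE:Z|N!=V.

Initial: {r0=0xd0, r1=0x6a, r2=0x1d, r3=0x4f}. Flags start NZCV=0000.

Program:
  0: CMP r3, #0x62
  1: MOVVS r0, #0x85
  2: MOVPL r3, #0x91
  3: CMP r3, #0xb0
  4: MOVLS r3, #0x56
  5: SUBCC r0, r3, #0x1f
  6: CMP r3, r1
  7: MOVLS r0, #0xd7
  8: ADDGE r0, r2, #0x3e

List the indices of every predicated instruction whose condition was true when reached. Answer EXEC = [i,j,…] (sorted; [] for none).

[0] flags=1000 → (cmp)
[1] flags=1000 VS?F → skip
[2] flags=1000 PL?F → skip
[3] flags=1001 → (cmp)
[4] flags=1001 LS?T → r3=0x56
[5] flags=1001 CC?T → r0=0x37
[6] flags=1000 → (cmp)
[7] flags=1000 LS?T → r0=0xd7
[8] flags=1000 GE?F → skip

EXEC = [4,5,7]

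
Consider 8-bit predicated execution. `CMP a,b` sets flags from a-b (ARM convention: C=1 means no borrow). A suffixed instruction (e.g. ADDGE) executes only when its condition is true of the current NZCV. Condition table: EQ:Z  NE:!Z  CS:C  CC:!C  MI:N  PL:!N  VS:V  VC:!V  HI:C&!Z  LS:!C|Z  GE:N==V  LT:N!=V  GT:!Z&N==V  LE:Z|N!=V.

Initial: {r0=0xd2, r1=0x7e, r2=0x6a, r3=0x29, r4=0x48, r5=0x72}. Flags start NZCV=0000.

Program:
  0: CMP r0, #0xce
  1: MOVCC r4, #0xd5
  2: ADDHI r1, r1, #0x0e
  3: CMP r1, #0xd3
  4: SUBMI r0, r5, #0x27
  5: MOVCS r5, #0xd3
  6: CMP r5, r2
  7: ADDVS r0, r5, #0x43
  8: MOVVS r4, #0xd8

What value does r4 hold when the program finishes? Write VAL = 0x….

VAL = 0x48

[0] flags=0010 → (cmp)
[1] flags=0010 CC?F → skip
[2] flags=0010 HI?T → r1=0x8c
[3] flags=1000 → (cmp)
[4] flags=1000 MI?T → r0=0x4b
[5] flags=1000 CS?F → skip
[6] flags=0010 → (cmp)
[7] flags=0010 VS?F → skip
[8] flags=0010 VS?F → skip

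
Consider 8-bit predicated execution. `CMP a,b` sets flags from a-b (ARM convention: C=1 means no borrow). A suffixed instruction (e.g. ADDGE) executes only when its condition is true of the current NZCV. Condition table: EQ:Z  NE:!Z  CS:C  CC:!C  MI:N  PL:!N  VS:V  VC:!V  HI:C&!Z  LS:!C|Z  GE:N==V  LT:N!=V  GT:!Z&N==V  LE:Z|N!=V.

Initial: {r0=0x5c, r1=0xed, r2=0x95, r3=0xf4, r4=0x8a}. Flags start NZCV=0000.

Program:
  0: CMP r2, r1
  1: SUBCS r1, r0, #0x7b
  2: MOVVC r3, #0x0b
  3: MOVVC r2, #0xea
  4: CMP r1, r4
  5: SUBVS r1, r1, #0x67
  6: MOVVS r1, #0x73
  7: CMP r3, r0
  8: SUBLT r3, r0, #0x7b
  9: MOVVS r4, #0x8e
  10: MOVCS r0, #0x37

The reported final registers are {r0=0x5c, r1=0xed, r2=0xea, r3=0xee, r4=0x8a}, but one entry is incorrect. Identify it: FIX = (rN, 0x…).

[0] flags=1000 → (cmp)
[1] flags=1000 CS?F → skip
[2] flags=1000 VC?T → r3=0x0b
[3] flags=1000 VC?T → r2=0xea
[4] flags=0010 → (cmp)
[5] flags=0010 VS?F → skip
[6] flags=0010 VS?F → skip
[7] flags=1000 → (cmp)
[8] flags=1000 LT?T → r3=0xe1
[9] flags=1000 VS?F → skip
[10] flags=1000 CS?F → skip

FIX = (r3, 0xe1)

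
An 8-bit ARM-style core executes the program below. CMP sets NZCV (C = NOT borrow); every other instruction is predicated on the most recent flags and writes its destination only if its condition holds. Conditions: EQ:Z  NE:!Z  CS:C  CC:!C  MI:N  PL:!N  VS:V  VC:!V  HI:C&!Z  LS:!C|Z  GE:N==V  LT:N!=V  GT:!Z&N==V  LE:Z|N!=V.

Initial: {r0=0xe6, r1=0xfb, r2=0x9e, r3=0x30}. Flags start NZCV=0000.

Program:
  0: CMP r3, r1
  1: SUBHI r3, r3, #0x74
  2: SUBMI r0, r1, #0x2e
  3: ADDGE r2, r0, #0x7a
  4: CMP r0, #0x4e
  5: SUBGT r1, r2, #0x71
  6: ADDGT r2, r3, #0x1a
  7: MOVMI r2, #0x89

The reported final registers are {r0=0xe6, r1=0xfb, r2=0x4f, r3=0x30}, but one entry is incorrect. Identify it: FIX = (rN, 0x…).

FIX = (r2, 0x89)

0: ✓ CMP  NZCV=0000
1: · SUBHI
2: · SUBMI
3: ✓ ADDGE  r2←0x60
4: ✓ CMP  NZCV=1010
5: · SUBGT
6: · ADDGT
7: ✓ MOVMI  r2←0x89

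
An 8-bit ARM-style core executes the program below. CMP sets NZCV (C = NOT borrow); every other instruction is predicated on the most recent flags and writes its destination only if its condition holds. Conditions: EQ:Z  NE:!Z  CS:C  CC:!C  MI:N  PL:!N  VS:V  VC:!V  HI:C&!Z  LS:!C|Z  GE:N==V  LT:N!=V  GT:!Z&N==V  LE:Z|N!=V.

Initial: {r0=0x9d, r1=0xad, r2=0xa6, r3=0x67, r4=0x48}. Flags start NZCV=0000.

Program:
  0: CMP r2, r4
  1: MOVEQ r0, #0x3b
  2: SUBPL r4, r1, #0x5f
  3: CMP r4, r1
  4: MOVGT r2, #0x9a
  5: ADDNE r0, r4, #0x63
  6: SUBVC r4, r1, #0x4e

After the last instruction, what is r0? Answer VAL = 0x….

[0] flags=0011 → (cmp)
[1] flags=0011 EQ?F → skip
[2] flags=0011 PL?T → r4=0x4e
[3] flags=1001 → (cmp)
[4] flags=1001 GT?T → r2=0x9a
[5] flags=1001 NE?T → r0=0xb1
[6] flags=1001 VC?F → skip

VAL = 0xb1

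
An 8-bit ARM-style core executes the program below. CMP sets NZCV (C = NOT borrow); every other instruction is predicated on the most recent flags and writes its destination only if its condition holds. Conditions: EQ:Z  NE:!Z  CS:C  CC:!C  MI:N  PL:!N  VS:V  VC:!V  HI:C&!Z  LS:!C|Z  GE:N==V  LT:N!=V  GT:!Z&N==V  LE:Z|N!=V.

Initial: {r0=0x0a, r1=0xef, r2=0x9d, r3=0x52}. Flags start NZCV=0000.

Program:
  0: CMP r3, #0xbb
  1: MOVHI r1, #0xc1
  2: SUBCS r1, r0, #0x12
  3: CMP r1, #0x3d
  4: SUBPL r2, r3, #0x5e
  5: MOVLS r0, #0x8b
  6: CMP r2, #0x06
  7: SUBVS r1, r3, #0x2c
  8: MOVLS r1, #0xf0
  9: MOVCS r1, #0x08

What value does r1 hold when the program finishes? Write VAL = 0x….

0: ✓ CMP  NZCV=1001
1: · MOVHI
2: · SUBCS
3: ✓ CMP  NZCV=1010
4: · SUBPL
5: · MOVLS
6: ✓ CMP  NZCV=1010
7: · SUBVS
8: · MOVLS
9: ✓ MOVCS  r1←0x08

VAL = 0x08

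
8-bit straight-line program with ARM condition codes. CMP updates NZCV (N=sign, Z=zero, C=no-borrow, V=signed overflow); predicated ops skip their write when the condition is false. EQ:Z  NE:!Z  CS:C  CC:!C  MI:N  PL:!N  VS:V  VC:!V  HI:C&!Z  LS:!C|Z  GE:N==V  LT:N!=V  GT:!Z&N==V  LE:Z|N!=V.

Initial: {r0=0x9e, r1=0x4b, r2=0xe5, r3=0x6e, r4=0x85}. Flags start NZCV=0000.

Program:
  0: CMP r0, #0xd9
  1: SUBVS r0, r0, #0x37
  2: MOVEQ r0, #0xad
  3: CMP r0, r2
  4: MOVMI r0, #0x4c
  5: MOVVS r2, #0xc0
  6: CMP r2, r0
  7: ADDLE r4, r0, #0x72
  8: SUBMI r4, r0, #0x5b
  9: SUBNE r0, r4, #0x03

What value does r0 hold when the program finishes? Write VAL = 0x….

VAL = 0xee

[0] flags=1000 → (cmp)
[1] flags=1000 VS?F → skip
[2] flags=1000 EQ?F → skip
[3] flags=1000 → (cmp)
[4] flags=1000 MI?T → r0=0x4c
[5] flags=1000 VS?F → skip
[6] flags=1010 → (cmp)
[7] flags=1010 LE?T → r4=0xbe
[8] flags=1010 MI?T → r4=0xf1
[9] flags=1010 NE?T → r0=0xee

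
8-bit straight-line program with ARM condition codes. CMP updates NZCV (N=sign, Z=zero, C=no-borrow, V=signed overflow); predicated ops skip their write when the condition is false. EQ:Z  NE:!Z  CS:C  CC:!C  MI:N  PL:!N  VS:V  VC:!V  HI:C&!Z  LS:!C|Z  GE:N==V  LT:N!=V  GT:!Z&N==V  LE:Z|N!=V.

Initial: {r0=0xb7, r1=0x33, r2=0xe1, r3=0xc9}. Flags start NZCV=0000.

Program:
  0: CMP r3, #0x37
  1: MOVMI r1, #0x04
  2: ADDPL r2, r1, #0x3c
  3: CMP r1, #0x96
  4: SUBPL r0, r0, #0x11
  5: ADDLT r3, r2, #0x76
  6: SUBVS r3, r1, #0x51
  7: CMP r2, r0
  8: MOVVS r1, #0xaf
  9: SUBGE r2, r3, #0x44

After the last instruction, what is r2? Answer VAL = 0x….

[0] flags=1010 → (cmp)
[1] flags=1010 MI?T → r1=0x04
[2] flags=1010 PL?F → skip
[3] flags=0000 → (cmp)
[4] flags=0000 PL?T → r0=0xa6
[5] flags=0000 LT?F → skip
[6] flags=0000 VS?F → skip
[7] flags=0010 → (cmp)
[8] flags=0010 VS?F → skip
[9] flags=0010 GE?T → r2=0x85

VAL = 0x85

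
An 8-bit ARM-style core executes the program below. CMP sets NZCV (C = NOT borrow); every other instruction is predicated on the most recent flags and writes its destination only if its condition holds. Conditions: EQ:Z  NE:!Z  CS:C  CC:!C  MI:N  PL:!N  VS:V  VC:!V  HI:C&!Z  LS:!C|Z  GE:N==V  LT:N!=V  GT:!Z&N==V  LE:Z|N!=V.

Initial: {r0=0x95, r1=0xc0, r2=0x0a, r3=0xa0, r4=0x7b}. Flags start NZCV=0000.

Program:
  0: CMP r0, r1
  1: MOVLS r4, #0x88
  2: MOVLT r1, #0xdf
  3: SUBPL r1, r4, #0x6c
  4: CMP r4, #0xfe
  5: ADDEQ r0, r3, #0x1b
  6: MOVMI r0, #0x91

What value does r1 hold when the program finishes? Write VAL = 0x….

0: ✓ CMP  NZCV=1000
1: ✓ MOVLS  r4←0x88
2: ✓ MOVLT  r1←0xdf
3: · SUBPL
4: ✓ CMP  NZCV=1000
5: · ADDEQ
6: ✓ MOVMI  r0←0x91

VAL = 0xdf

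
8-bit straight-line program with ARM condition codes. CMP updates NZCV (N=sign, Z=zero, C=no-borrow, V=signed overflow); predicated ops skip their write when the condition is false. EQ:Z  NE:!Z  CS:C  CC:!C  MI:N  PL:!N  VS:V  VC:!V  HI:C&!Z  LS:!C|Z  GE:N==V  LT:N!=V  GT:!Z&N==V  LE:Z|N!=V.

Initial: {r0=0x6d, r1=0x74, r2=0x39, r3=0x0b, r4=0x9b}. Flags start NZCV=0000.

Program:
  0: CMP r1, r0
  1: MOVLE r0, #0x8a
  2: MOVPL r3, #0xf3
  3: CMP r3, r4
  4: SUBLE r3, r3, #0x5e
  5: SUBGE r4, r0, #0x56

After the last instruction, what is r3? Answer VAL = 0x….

[0] flags=0010 → (cmp)
[1] flags=0010 LE?F → skip
[2] flags=0010 PL?T → r3=0xf3
[3] flags=0010 → (cmp)
[4] flags=0010 LE?F → skip
[5] flags=0010 GE?T → r4=0x17

VAL = 0xf3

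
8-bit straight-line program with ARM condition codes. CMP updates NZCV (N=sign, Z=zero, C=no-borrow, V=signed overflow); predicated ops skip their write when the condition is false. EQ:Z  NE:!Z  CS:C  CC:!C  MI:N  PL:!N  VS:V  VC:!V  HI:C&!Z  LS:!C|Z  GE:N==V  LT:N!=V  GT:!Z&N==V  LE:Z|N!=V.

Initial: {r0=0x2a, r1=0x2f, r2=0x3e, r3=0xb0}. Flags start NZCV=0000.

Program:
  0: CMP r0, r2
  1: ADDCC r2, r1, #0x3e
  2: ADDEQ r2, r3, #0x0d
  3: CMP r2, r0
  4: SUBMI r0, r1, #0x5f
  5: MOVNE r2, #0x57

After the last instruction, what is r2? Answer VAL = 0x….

0: ✓ CMP  NZCV=1000
1: ✓ ADDCC  r2←0x6d
2: · ADDEQ
3: ✓ CMP  NZCV=0010
4: · SUBMI
5: ✓ MOVNE  r2←0x57

VAL = 0x57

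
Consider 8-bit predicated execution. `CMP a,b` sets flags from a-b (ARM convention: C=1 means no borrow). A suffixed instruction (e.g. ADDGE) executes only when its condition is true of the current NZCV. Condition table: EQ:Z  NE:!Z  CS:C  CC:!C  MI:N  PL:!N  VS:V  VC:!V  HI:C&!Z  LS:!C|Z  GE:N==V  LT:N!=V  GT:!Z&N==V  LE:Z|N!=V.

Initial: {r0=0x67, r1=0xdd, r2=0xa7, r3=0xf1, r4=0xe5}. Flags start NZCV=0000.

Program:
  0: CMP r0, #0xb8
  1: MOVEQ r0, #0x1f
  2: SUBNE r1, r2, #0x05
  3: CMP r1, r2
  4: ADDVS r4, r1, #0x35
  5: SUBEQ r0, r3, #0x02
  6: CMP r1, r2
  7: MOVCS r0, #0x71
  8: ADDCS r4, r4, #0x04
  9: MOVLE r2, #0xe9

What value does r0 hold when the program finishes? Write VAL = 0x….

VAL = 0x67

[0] flags=1001 → (cmp)
[1] flags=1001 EQ?F → skip
[2] flags=1001 NE?T → r1=0xa2
[3] flags=1000 → (cmp)
[4] flags=1000 VS?F → skip
[5] flags=1000 EQ?F → skip
[6] flags=1000 → (cmp)
[7] flags=1000 CS?F → skip
[8] flags=1000 CS?F → skip
[9] flags=1000 LE?T → r2=0xe9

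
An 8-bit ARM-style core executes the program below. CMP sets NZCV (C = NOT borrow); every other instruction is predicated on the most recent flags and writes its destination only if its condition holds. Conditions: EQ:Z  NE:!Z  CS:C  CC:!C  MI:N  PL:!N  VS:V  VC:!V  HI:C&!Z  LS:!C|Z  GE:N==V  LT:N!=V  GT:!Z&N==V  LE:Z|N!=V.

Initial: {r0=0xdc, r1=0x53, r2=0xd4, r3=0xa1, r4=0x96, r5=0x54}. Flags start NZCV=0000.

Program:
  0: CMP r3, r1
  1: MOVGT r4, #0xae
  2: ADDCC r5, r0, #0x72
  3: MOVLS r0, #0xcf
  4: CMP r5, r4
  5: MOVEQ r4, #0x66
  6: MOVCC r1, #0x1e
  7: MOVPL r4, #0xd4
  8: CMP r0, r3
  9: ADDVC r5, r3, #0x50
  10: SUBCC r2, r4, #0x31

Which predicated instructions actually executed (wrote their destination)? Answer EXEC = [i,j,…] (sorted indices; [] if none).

[0] flags=0011 → (cmp)
[1] flags=0011 GT?F → skip
[2] flags=0011 CC?F → skip
[3] flags=0011 LS?F → skip
[4] flags=1001 → (cmp)
[5] flags=1001 EQ?F → skip
[6] flags=1001 CC?T → r1=0x1e
[7] flags=1001 PL?F → skip
[8] flags=0010 → (cmp)
[9] flags=0010 VC?T → r5=0xf1
[10] flags=0010 CC?F → skip

EXEC = [6,9]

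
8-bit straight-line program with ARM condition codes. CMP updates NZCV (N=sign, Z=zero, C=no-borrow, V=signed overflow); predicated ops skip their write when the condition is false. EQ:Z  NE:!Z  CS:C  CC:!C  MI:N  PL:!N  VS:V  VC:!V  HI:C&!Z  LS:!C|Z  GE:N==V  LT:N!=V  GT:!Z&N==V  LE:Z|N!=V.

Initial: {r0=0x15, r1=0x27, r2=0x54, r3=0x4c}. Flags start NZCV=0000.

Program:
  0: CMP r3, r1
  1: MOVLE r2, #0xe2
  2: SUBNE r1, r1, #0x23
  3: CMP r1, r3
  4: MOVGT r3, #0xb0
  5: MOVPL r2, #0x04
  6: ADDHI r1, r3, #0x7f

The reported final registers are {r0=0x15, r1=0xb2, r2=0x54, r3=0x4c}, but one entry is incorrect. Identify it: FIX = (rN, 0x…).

0: ✓ CMP  NZCV=0010
1: · MOVLE
2: ✓ SUBNE  r1←0x04
3: ✓ CMP  NZCV=1000
4: · MOVGT
5: · MOVPL
6: · ADDHI

FIX = (r1, 0x04)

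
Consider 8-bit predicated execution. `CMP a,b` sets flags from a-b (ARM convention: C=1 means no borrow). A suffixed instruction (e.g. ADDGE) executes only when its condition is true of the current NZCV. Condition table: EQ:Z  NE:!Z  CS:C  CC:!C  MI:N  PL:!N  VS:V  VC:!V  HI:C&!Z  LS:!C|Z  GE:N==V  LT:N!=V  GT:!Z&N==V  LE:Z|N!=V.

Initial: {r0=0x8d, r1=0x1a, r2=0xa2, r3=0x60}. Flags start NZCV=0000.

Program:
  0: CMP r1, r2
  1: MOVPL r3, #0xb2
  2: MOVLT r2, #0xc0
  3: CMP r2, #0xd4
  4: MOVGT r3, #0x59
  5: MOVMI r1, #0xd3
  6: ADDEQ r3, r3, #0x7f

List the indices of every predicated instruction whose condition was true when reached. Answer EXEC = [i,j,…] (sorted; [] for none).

0: ✓ CMP  NZCV=0000
1: ✓ MOVPL  r3←0xb2
2: · MOVLT
3: ✓ CMP  NZCV=1000
4: · MOVGT
5: ✓ MOVMI  r1←0xd3
6: · ADDEQ

EXEC = [1,5]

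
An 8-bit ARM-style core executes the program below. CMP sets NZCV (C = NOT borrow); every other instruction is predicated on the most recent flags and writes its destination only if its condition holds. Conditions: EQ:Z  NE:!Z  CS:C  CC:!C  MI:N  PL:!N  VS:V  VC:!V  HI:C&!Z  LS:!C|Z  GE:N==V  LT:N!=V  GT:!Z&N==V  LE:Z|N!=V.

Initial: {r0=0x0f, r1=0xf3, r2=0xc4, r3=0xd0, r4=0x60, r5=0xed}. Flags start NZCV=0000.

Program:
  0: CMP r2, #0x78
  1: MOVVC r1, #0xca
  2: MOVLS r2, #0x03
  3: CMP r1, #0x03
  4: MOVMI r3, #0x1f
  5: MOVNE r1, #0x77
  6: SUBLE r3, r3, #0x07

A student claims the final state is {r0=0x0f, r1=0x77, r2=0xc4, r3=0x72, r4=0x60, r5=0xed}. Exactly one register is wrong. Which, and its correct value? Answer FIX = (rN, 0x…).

FIX = (r3, 0x18)

0: ✓ CMP  NZCV=0011
1: · MOVVC
2: · MOVLS
3: ✓ CMP  NZCV=1010
4: ✓ MOVMI  r3←0x1f
5: ✓ MOVNE  r1←0x77
6: ✓ SUBLE  r3←0x18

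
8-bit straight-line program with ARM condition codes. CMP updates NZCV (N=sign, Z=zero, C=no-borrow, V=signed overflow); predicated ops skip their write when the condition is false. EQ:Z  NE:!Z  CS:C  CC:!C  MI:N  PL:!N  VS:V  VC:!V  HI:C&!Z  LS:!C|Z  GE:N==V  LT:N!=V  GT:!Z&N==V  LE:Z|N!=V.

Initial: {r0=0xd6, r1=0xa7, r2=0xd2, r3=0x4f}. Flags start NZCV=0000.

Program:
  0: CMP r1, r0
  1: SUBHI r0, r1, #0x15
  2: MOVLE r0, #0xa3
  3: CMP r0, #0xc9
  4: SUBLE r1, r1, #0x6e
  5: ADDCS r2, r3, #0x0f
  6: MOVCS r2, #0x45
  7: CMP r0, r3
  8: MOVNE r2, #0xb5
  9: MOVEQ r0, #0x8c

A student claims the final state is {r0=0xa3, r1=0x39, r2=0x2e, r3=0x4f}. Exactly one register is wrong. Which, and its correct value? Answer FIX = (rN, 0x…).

FIX = (r2, 0xb5)

[0] flags=1000 → (cmp)
[1] flags=1000 HI?F → skip
[2] flags=1000 LE?T → r0=0xa3
[3] flags=1000 → (cmp)
[4] flags=1000 LE?T → r1=0x39
[5] flags=1000 CS?F → skip
[6] flags=1000 CS?F → skip
[7] flags=0011 → (cmp)
[8] flags=0011 NE?T → r2=0xb5
[9] flags=0011 EQ?F → skip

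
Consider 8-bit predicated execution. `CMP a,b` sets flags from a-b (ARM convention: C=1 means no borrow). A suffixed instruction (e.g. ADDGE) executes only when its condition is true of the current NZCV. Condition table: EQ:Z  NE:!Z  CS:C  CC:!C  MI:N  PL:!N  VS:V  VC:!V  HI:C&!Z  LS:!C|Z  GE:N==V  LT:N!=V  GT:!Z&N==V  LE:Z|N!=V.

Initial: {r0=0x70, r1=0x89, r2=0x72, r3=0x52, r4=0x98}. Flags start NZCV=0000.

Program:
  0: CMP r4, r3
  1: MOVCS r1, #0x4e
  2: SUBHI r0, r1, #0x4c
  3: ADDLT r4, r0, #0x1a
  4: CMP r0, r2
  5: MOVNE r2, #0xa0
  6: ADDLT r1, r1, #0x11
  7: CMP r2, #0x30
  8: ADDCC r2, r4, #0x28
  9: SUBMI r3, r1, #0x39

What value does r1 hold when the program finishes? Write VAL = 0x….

0: ✓ CMP  NZCV=0011
1: ✓ MOVCS  r1←0x4e
2: ✓ SUBHI  r0←0x02
3: ✓ ADDLT  r4←0x1c
4: ✓ CMP  NZCV=1000
5: ✓ MOVNE  r2←0xa0
6: ✓ ADDLT  r1←0x5f
7: ✓ CMP  NZCV=0011
8: · ADDCC
9: · SUBMI

VAL = 0x5f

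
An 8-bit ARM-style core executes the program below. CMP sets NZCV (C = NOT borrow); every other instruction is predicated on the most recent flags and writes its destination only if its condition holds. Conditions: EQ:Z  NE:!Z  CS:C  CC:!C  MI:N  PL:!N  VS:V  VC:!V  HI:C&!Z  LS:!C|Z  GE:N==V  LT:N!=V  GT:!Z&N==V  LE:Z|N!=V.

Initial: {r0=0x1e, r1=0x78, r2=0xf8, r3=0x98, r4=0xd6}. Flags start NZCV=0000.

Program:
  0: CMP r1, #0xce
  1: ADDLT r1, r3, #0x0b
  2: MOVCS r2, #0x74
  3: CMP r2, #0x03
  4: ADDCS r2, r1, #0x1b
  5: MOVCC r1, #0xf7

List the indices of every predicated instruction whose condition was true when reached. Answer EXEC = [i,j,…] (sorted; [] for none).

0: ✓ CMP  NZCV=1001
1: · ADDLT
2: · MOVCS
3: ✓ CMP  NZCV=1010
4: ✓ ADDCS  r2←0x93
5: · MOVCC

EXEC = [4]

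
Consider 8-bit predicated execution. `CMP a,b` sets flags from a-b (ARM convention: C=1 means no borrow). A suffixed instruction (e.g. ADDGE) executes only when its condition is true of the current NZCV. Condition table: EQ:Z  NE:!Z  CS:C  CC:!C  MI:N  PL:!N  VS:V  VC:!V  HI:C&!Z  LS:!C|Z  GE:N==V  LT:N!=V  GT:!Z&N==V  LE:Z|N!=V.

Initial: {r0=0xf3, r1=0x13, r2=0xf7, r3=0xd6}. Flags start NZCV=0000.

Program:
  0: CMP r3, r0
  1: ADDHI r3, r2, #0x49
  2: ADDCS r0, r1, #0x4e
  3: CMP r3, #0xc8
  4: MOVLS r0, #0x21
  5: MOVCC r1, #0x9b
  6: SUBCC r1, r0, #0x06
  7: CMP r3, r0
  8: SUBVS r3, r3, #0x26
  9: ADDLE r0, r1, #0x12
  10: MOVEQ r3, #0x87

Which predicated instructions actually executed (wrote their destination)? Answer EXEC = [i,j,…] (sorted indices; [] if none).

0: ✓ CMP  NZCV=1000
1: · ADDHI
2: · ADDCS
3: ✓ CMP  NZCV=0010
4: · MOVLS
5: · MOVCC
6: · SUBCC
7: ✓ CMP  NZCV=1000
8: · SUBVS
9: ✓ ADDLE  r0←0x25
10: · MOVEQ

EXEC = [9]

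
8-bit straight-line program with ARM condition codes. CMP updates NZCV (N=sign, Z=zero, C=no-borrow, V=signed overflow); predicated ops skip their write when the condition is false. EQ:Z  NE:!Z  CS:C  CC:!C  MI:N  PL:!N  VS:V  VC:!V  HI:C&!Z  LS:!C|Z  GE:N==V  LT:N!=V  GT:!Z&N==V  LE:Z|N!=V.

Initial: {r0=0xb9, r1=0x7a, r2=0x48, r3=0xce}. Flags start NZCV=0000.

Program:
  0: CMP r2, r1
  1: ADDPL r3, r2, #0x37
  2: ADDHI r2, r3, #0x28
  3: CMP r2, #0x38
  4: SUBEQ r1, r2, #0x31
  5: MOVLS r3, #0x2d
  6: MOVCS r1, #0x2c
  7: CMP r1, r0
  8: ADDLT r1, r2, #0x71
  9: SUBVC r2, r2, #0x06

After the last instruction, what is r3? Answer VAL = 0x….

[0] flags=1000 → (cmp)
[1] flags=1000 PL?F → skip
[2] flags=1000 HI?F → skip
[3] flags=0010 → (cmp)
[4] flags=0010 EQ?F → skip
[5] flags=0010 LS?F → skip
[6] flags=0010 CS?T → r1=0x2c
[7] flags=0000 → (cmp)
[8] flags=0000 LT?F → skip
[9] flags=0000 VC?T → r2=0x42

VAL = 0xce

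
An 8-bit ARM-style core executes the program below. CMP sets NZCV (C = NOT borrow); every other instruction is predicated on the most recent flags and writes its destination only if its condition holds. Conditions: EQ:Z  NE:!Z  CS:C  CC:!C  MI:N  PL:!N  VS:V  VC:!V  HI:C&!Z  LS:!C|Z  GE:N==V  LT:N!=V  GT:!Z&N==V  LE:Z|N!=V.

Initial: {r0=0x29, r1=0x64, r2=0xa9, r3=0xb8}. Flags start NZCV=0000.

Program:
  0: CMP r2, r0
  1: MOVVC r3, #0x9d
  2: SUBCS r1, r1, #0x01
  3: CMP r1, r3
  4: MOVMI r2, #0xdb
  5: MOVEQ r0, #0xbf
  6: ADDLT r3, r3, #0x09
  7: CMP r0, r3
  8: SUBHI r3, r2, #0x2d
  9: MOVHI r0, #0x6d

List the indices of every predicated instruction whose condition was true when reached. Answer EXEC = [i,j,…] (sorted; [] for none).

0: ✓ CMP  NZCV=1010
1: ✓ MOVVC  r3←0x9d
2: ✓ SUBCS  r1←0x63
3: ✓ CMP  NZCV=1001
4: ✓ MOVMI  r2←0xdb
5: · MOVEQ
6: · ADDLT
7: ✓ CMP  NZCV=1001
8: · SUBHI
9: · MOVHI

EXEC = [1,2,4]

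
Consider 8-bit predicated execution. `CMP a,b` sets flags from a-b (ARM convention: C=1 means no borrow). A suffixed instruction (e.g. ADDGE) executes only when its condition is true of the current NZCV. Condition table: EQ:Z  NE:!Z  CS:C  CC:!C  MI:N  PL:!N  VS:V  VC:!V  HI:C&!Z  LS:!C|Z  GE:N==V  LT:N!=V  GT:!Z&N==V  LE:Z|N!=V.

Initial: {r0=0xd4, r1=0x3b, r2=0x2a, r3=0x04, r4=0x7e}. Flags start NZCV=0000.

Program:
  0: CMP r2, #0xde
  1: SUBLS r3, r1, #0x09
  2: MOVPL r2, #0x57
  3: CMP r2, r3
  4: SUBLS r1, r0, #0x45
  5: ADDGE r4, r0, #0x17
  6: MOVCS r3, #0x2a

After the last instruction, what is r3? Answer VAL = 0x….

VAL = 0x2a

[0] flags=0000 → (cmp)
[1] flags=0000 LS?T → r3=0x32
[2] flags=0000 PL?T → r2=0x57
[3] flags=0010 → (cmp)
[4] flags=0010 LS?F → skip
[5] flags=0010 GE?T → r4=0xeb
[6] flags=0010 CS?T → r3=0x2a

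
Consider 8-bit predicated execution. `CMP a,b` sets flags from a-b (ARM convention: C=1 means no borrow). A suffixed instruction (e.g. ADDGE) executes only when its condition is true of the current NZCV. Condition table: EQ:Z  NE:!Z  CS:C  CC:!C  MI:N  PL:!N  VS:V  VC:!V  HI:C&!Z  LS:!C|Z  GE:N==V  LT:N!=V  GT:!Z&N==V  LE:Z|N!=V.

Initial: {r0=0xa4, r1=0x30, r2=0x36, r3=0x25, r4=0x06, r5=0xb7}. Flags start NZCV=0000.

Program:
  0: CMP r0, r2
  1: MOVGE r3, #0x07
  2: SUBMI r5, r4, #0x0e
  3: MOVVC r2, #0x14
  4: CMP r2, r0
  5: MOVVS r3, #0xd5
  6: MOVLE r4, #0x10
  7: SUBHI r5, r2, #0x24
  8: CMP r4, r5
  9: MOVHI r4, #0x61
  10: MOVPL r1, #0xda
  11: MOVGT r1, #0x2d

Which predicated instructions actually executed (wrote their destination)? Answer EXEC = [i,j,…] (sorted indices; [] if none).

EXEC = [5,10,11]

0: ✓ CMP  NZCV=0011
1: · MOVGE
2: · SUBMI
3: · MOVVC
4: ✓ CMP  NZCV=1001
5: ✓ MOVVS  r3←0xd5
6: · MOVLE
7: · SUBHI
8: ✓ CMP  NZCV=0000
9: · MOVHI
10: ✓ MOVPL  r1←0xda
11: ✓ MOVGT  r1←0x2d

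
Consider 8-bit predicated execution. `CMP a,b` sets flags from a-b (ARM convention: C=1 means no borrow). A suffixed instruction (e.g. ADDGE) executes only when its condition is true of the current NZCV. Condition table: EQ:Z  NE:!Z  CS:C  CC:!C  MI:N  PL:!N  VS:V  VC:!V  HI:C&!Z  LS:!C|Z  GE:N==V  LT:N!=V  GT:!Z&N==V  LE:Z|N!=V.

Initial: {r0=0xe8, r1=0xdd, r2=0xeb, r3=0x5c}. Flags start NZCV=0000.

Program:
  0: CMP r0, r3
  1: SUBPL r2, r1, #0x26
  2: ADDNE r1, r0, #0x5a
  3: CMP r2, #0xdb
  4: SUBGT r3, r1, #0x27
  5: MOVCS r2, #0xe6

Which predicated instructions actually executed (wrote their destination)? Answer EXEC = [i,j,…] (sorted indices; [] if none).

[0] flags=1010 → (cmp)
[1] flags=1010 PL?F → skip
[2] flags=1010 NE?T → r1=0x42
[3] flags=0010 → (cmp)
[4] flags=0010 GT?T → r3=0x1b
[5] flags=0010 CS?T → r2=0xe6

EXEC = [2,4,5]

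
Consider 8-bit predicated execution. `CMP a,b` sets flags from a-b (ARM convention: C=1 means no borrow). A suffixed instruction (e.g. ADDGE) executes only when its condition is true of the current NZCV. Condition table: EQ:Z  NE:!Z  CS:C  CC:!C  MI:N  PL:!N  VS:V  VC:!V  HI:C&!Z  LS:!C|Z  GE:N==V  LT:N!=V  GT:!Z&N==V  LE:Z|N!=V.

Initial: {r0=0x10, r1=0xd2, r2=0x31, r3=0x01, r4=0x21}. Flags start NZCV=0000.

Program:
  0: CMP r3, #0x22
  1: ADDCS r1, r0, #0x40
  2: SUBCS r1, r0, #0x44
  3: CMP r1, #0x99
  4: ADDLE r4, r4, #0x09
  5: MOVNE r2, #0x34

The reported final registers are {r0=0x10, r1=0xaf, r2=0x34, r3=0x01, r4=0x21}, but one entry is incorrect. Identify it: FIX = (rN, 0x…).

FIX = (r1, 0xd2)

0: ✓ CMP  NZCV=1000
1: · ADDCS
2: · SUBCS
3: ✓ CMP  NZCV=0010
4: · ADDLE
5: ✓ MOVNE  r2←0x34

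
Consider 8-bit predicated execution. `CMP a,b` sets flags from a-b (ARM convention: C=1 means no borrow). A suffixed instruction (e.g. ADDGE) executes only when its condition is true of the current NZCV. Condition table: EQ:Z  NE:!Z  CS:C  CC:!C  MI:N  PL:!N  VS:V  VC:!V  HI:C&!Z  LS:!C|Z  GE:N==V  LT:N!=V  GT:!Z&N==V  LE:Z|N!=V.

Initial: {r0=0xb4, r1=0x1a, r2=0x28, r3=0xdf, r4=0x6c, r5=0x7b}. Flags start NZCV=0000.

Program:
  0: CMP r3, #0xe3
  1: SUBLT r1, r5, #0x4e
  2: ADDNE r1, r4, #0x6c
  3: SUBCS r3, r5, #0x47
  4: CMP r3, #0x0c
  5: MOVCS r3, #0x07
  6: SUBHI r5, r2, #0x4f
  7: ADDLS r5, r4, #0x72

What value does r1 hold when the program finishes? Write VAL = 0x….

0: ✓ CMP  NZCV=1000
1: ✓ SUBLT  r1←0x2d
2: ✓ ADDNE  r1←0xd8
3: · SUBCS
4: ✓ CMP  NZCV=1010
5: ✓ MOVCS  r3←0x07
6: ✓ SUBHI  r5←0xd9
7: · ADDLS

VAL = 0xd8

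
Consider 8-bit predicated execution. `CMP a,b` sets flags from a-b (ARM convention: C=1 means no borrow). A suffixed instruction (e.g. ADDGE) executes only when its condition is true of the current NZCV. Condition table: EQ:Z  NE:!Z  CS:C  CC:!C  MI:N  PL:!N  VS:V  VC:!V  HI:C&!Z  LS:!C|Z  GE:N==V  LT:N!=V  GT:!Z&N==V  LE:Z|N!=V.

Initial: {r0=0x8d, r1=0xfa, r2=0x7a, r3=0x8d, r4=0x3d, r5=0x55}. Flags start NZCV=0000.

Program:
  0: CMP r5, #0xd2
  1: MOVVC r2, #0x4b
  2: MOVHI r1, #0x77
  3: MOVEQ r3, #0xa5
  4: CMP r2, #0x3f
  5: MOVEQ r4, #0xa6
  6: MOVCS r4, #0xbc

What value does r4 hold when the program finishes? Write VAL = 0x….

VAL = 0xbc

0: ✓ CMP  NZCV=1001
1: · MOVVC
2: · MOVHI
3: · MOVEQ
4: ✓ CMP  NZCV=0010
5: · MOVEQ
6: ✓ MOVCS  r4←0xbc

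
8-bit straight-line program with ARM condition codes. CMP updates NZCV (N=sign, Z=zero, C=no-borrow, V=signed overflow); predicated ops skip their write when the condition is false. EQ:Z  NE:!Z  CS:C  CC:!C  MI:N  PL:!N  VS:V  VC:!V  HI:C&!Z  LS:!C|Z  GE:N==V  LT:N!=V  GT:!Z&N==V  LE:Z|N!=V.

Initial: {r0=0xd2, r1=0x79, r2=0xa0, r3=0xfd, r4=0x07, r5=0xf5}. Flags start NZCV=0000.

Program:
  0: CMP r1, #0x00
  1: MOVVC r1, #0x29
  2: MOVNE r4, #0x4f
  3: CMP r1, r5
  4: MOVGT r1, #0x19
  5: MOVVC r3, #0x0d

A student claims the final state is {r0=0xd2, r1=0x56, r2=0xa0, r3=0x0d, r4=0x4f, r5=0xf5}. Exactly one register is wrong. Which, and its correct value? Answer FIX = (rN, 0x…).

0: ✓ CMP  NZCV=0010
1: ✓ MOVVC  r1←0x29
2: ✓ MOVNE  r4←0x4f
3: ✓ CMP  NZCV=0000
4: ✓ MOVGT  r1←0x19
5: ✓ MOVVC  r3←0x0d

FIX = (r1, 0x19)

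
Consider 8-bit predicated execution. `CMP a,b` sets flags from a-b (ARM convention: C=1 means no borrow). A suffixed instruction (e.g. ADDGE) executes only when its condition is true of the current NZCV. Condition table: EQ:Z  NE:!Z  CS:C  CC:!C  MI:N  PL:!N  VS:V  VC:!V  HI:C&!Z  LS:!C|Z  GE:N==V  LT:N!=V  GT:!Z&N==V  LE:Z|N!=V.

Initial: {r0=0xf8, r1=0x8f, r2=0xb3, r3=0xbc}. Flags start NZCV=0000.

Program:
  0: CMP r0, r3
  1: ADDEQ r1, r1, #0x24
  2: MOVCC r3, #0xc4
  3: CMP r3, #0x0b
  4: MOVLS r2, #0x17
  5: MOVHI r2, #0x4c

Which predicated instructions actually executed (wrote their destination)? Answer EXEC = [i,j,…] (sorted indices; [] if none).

[0] flags=0010 → (cmp)
[1] flags=0010 EQ?F → skip
[2] flags=0010 CC?F → skip
[3] flags=1010 → (cmp)
[4] flags=1010 LS?F → skip
[5] flags=1010 HI?T → r2=0x4c

EXEC = [5]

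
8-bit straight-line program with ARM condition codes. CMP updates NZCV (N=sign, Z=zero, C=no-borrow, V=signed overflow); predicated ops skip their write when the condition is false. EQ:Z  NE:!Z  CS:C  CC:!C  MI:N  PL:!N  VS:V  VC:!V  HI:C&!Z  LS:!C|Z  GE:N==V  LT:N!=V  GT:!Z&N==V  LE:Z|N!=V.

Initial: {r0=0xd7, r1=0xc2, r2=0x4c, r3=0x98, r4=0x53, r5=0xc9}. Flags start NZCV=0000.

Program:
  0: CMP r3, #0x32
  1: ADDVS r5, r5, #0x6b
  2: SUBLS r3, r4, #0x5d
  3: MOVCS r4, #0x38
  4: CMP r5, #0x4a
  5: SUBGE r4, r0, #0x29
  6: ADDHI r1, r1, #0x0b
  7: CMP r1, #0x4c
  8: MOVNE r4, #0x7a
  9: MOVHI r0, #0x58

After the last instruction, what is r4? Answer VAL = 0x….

VAL = 0x7a

0: ✓ CMP  NZCV=0011
1: ✓ ADDVS  r5←0x34
2: · SUBLS
3: ✓ MOVCS  r4←0x38
4: ✓ CMP  NZCV=1000
5: · SUBGE
6: · ADDHI
7: ✓ CMP  NZCV=0011
8: ✓ MOVNE  r4←0x7a
9: ✓ MOVHI  r0←0x58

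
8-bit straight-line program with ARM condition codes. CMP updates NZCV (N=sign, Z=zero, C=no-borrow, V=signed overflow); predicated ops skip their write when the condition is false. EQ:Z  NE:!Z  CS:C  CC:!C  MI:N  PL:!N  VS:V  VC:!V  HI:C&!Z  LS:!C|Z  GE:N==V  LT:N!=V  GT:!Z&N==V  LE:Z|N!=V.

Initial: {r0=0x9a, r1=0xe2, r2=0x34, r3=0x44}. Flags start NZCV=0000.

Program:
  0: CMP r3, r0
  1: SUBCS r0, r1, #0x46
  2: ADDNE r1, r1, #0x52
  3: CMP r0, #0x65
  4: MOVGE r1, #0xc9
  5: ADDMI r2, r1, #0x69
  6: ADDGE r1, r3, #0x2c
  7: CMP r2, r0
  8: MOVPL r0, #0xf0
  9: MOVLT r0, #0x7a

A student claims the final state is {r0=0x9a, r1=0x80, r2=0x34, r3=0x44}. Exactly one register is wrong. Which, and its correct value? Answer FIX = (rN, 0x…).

FIX = (r1, 0x34)

[0] flags=1001 → (cmp)
[1] flags=1001 CS?F → skip
[2] flags=1001 NE?T → r1=0x34
[3] flags=0011 → (cmp)
[4] flags=0011 GE?F → skip
[5] flags=0011 MI?F → skip
[6] flags=0011 GE?F → skip
[7] flags=1001 → (cmp)
[8] flags=1001 PL?F → skip
[9] flags=1001 LT?F → skip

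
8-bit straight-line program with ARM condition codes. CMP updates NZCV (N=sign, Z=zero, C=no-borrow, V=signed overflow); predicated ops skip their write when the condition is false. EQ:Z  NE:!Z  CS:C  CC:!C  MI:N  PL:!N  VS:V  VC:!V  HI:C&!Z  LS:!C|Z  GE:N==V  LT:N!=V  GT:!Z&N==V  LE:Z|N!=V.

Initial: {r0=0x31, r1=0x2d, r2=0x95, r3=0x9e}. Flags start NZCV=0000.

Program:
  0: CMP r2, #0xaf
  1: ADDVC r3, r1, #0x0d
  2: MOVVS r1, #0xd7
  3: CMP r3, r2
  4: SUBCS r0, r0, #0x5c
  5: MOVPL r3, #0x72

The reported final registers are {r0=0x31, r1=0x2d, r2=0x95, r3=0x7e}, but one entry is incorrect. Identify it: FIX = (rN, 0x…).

[0] flags=1000 → (cmp)
[1] flags=1000 VC?T → r3=0x3a
[2] flags=1000 VS?F → skip
[3] flags=1001 → (cmp)
[4] flags=1001 CS?F → skip
[5] flags=1001 PL?F → skip

FIX = (r3, 0x3a)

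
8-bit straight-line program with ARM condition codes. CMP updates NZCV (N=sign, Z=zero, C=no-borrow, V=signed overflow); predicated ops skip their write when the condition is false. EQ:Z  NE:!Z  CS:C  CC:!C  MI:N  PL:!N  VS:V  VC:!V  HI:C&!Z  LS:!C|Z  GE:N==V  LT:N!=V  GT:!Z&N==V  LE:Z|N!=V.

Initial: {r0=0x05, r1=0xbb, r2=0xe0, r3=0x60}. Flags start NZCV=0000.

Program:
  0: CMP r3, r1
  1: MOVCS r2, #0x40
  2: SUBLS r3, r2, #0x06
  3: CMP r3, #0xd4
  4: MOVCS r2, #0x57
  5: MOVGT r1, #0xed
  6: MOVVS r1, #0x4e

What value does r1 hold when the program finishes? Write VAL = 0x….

[0] flags=1001 → (cmp)
[1] flags=1001 CS?F → skip
[2] flags=1001 LS?T → r3=0xda
[3] flags=0010 → (cmp)
[4] flags=0010 CS?T → r2=0x57
[5] flags=0010 GT?T → r1=0xed
[6] flags=0010 VS?F → skip

VAL = 0xed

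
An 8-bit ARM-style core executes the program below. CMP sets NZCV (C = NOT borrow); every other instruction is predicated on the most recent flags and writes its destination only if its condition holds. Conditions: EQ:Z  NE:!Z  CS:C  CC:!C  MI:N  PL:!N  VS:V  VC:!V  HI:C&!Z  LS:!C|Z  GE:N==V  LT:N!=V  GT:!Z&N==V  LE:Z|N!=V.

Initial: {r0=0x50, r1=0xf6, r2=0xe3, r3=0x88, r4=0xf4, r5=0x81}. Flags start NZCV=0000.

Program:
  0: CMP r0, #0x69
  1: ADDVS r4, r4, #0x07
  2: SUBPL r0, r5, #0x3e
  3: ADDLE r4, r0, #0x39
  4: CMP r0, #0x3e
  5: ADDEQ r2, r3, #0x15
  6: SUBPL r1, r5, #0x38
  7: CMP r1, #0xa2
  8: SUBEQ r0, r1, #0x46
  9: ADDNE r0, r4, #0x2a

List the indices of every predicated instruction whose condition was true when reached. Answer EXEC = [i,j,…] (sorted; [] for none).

EXEC = [3,6,9]

[0] flags=1000 → (cmp)
[1] flags=1000 VS?F → skip
[2] flags=1000 PL?F → skip
[3] flags=1000 LE?T → r4=0x89
[4] flags=0010 → (cmp)
[5] flags=0010 EQ?F → skip
[6] flags=0010 PL?T → r1=0x49
[7] flags=1001 → (cmp)
[8] flags=1001 EQ?F → skip
[9] flags=1001 NE?T → r0=0xb3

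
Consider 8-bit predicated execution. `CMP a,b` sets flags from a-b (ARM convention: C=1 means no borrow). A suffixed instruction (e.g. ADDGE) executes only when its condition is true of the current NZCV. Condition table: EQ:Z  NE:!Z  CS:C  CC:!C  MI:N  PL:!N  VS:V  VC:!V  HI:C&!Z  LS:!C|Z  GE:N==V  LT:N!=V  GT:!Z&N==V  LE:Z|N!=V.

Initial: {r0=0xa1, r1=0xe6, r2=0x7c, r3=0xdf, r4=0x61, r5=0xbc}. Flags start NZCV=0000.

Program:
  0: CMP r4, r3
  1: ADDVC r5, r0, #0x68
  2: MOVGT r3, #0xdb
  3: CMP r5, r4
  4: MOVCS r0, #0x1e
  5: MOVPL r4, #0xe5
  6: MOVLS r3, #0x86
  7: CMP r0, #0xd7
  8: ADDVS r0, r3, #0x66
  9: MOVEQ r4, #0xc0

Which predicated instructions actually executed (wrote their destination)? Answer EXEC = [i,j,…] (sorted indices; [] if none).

EXEC = [2,4,5]

0: ✓ CMP  NZCV=1001
1: · ADDVC
2: ✓ MOVGT  r3←0xdb
3: ✓ CMP  NZCV=0011
4: ✓ MOVCS  r0←0x1e
5: ✓ MOVPL  r4←0xe5
6: · MOVLS
7: ✓ CMP  NZCV=0000
8: · ADDVS
9: · MOVEQ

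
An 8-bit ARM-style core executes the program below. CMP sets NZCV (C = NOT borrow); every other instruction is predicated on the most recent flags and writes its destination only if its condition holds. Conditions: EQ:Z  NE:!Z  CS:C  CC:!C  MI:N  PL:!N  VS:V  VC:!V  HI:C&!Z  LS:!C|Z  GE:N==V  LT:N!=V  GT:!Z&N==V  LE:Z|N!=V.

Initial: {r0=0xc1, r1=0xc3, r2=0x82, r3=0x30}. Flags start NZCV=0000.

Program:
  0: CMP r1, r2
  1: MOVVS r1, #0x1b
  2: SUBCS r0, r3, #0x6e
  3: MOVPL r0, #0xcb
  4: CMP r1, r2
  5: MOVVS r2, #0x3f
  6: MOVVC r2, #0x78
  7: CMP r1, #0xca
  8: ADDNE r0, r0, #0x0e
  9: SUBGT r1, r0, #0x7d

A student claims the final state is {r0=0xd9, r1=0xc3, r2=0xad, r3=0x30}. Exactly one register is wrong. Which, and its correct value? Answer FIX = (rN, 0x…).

FIX = (r2, 0x78)

[0] flags=0010 → (cmp)
[1] flags=0010 VS?F → skip
[2] flags=0010 CS?T → r0=0xc2
[3] flags=0010 PL?T → r0=0xcb
[4] flags=0010 → (cmp)
[5] flags=0010 VS?F → skip
[6] flags=0010 VC?T → r2=0x78
[7] flags=1000 → (cmp)
[8] flags=1000 NE?T → r0=0xd9
[9] flags=1000 GT?F → skip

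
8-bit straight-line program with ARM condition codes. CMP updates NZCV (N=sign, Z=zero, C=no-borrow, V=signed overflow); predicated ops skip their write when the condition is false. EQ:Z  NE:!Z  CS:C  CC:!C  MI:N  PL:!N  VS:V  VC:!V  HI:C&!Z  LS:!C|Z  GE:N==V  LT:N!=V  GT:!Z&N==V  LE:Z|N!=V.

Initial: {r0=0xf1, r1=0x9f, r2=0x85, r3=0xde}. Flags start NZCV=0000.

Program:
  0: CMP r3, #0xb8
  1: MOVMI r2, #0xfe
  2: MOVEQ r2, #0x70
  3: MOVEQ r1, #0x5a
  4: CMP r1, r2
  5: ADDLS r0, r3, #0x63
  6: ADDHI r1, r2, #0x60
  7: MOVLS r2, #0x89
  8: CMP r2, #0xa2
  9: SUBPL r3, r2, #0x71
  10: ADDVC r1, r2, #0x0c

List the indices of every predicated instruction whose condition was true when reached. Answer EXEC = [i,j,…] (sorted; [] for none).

[0] flags=0010 → (cmp)
[1] flags=0010 MI?F → skip
[2] flags=0010 EQ?F → skip
[3] flags=0010 EQ?F → skip
[4] flags=0010 → (cmp)
[5] flags=0010 LS?F → skip
[6] flags=0010 HI?T → r1=0xe5
[7] flags=0010 LS?F → skip
[8] flags=1000 → (cmp)
[9] flags=1000 PL?F → skip
[10] flags=1000 VC?T → r1=0x91

EXEC = [6,10]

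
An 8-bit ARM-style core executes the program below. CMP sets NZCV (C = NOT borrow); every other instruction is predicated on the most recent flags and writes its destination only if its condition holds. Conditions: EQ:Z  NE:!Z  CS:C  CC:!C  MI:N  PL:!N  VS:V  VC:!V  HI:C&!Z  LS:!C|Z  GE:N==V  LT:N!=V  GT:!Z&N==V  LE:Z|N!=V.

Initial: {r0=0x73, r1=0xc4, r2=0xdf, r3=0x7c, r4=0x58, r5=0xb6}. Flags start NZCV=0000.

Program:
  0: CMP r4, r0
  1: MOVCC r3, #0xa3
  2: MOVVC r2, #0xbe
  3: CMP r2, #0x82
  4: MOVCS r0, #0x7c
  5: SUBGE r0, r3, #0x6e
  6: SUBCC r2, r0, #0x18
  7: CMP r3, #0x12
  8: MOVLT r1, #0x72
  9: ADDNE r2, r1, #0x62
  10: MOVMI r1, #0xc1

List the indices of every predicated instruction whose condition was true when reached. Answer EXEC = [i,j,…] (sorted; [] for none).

[0] flags=1000 → (cmp)
[1] flags=1000 CC?T → r3=0xa3
[2] flags=1000 VC?T → r2=0xbe
[3] flags=0010 → (cmp)
[4] flags=0010 CS?T → r0=0x7c
[5] flags=0010 GE?T → r0=0x35
[6] flags=0010 CC?F → skip
[7] flags=1010 → (cmp)
[8] flags=1010 LT?T → r1=0x72
[9] flags=1010 NE?T → r2=0xd4
[10] flags=1010 MI?T → r1=0xc1

EXEC = [1,2,4,5,8,9,10]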